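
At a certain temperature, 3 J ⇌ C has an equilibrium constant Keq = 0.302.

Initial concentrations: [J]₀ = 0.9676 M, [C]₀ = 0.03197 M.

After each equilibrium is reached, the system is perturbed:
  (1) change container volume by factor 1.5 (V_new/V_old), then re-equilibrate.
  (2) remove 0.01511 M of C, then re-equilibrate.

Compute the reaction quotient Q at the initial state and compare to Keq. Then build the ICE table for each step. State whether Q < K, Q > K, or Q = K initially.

Q₀ = 0.03529 vs Keq = 0.302 ⇒ Q<K, forward
Step 1:
                    J           C
  Initial      0.9676     0.03197
  Change      -0.2454     0.08179
  Equil        0.7222      0.1138
  solve Keq expr → x = 0.08179; check Q = 0.302
Then change container volume by factor 1.5 (V_new/V_old).
Step 2:
                    J           C
  Initial      0.4815     0.07584
  Change      0.07305    -0.02435
  Equil        0.5545     0.05149
  solve Keq expr → x = -0.02435; check Q = 0.302
Then remove 0.01511 M of C.
Step 3:
                    J           C
  Initial      0.5545     0.03638
  Change     -0.02521    0.008402
  Equil        0.5293     0.04479
  solve Keq expr → x = 0.008402; check Q = 0.302

Q₀ = 0.03529; Q < K (proceeds forward)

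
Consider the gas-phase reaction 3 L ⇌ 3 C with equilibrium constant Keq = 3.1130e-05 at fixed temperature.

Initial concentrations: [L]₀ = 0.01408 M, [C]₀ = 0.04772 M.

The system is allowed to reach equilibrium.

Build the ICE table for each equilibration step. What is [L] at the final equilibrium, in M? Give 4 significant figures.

[L]_eq = 0.05992 M

Q₀ = 38.93 vs Keq = 3.1130e-05 ⇒ Q>K, reverse
Step 1:
                   L          C
  init       0.01408    0.04772
  Δ          0.04584   -0.04584
  eq         0.05992   0.001885
  solve Keq expr → x = -0.01528; check Q = 3.1130e-05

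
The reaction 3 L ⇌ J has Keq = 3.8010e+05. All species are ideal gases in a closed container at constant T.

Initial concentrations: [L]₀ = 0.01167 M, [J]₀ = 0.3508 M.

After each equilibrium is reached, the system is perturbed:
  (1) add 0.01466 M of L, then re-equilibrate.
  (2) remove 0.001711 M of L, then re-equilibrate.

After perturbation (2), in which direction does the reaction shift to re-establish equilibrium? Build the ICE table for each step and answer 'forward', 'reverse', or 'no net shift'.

Direction: reverse

Q₀ = 2.2072e+05 vs Keq = 3.8010e+05 ⇒ Q<K, forward
Step 1:
                   L          J
  Initial    0.01167     0.3508
  Change   -0.001928 6.4264e-04
  Equil     0.009742     0.3514
  solve Keq expr → x = 6.4264e-04; check Q = 3.8010e+05
Then add 0.01466 M of L.
Step 2:
                   L          J
  Initial     0.0244     0.3514
  Change    -0.01462   0.004872
  Equil     0.009787     0.3563
  solve Keq expr → x = 0.004872; check Q = 3.8010e+05
Then remove 0.001711 M of L.
Step 3:
                   L          J
  Initial   0.008076     0.3563
  Change    0.001706 -5.6860e-04
  Equil     0.009782     0.3557
  solve Keq expr → x = -5.6860e-04; check Q = 3.8010e+05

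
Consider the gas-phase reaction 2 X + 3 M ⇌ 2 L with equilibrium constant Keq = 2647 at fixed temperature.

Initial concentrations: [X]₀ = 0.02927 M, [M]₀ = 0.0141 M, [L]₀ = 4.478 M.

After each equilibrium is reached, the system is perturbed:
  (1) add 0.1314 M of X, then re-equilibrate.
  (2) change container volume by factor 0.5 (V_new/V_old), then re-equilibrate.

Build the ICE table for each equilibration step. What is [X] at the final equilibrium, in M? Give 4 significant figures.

[X]_eq = 0.5915 M

Q₀ = 8.3496e+09 vs Keq = 2647 ⇒ Q>K, reverse
Step 1:
                   X          M          L
  I          0.02927     0.0141      4.478
  C           0.2708     0.4062    -0.2708
  E           0.3001     0.4203      4.207
  solve Keq expr → x = -0.1354; check Q = 2647
Then add 0.1314 M of X.
Step 2:
                   X          M          L
  I           0.4315     0.4203      4.207
  C          -0.0428   -0.06419     0.0428
  E           0.3887     0.3561       4.25
  solve Keq expr → x = 0.0214; check Q = 2647
Then change container volume by factor 0.5 (V_new/V_old).
Step 3:
                   X          M          L
  I           0.7774     0.7123        8.5
  C          -0.1858    -0.2788     0.1858
  E           0.5915     0.4335      8.686
  solve Keq expr → x = 0.09292; check Q = 2647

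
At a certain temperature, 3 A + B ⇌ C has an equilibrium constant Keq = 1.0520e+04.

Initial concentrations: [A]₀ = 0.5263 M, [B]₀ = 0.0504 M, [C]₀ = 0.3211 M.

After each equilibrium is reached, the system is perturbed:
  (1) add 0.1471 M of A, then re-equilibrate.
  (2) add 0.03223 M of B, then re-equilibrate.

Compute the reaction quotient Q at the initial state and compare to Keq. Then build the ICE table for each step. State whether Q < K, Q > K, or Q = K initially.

Q₀ = 43.7; Q < K (proceeds forward)

Q₀ = 43.7 vs Keq = 1.0520e+04 ⇒ Q<K, forward
Step 1:
                   A          B          C
  I           0.5263     0.0504     0.3211
  C          -0.1492   -0.04974    0.04974
  E           0.3771 6.5751e-04     0.3708
  solve Keq expr → x = 0.04974; check Q = 1.0520e+04
Then add 0.1471 M of A.
Step 2:
                   A          B          C
  I           0.5242 6.5751e-04     0.3708
  C        -0.001232 -4.1073e-04 4.1073e-04
  E           0.5229 2.4677e-04     0.3713
  solve Keq expr → x = 4.1073e-04; check Q = 1.0520e+04
Then add 0.03223 M of B.
Step 3:
                   A          B          C
  I           0.5229    0.03248     0.3713
  C         -0.09595   -0.03198    0.03198
  E            0.427 4.9238e-04     0.4032
  solve Keq expr → x = 0.03198; check Q = 1.0520e+04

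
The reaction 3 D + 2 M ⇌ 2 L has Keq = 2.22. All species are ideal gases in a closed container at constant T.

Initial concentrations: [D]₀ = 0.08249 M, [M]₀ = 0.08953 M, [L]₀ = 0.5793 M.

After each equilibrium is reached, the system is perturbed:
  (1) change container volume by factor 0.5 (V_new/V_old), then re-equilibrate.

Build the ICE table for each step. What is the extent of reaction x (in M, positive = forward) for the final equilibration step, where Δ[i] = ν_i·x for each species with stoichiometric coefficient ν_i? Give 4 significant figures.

Q₀ = 7.4587e+04 vs Keq = 2.22 ⇒ Q>K, reverse
Step 1:
                  D         M         L
  init      0.08249   0.08953    0.5793
  Δ          0.4811    0.3207   -0.3207
  eq         0.5636    0.4102    0.2586
  solve Keq expr → x = -0.1604; check Q = 2.22
Then change container volume by factor 0.5 (V_new/V_old).
Step 2:
                  D         M         L
  init        1.127    0.8205    0.5172
  Δ         -0.2919   -0.1946    0.1946
  eq         0.8352    0.6259    0.7118
  solve Keq expr → x = 0.0973; check Q = 2.22

x = 0.0973 M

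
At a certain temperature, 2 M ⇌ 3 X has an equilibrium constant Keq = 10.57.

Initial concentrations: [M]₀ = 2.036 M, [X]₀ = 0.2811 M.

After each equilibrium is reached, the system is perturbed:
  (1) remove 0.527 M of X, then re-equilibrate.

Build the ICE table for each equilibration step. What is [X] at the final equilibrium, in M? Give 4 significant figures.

[X]_eq = 1.745 M

Q₀ = 0.005358 vs Keq = 10.57 ⇒ Q<K, forward
Step 1:
                   M          X
  Initial      2.036     0.2811
  Change      -1.156      1.734
  Equil       0.8799      2.015
  solve Keq expr → x = 0.578; check Q = 10.57
Then remove 0.527 M of X.
Step 2:
                   M          X
  Initial     0.8799      1.488
  Change      -0.171     0.2566
  Equil       0.7089      1.745
  solve Keq expr → x = 0.08552; check Q = 10.57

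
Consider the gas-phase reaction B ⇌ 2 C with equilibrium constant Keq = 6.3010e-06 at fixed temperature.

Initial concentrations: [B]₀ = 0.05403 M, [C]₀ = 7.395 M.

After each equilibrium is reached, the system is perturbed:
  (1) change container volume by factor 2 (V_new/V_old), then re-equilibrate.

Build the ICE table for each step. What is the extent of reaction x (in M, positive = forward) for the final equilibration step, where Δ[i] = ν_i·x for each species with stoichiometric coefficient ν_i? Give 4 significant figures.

Q₀ = 1012 vs Keq = 6.3010e-06 ⇒ Q>K, reverse
Step 1:
                  B         C
  I         0.05403     7.395
  C           3.695     -7.39
  E           3.749   0.00486
  solve Keq expr → x = -3.695; check Q = 6.3010e-06
Then change container volume by factor 2 (V_new/V_old).
Step 2:
                  B         C
  I           1.875   0.00243
  C       -5.0308e-04  0.001006
  E           1.874  0.003436
  solve Keq expr → x = 5.0308e-04; check Q = 6.3010e-06

x = 5.0308e-04 M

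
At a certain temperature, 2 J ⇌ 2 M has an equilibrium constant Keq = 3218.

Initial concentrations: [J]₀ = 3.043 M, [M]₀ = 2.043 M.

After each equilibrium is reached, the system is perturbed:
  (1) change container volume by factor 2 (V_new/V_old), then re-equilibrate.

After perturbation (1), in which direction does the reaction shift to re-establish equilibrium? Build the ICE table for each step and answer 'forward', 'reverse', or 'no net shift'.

Q₀ = 0.4507 vs Keq = 3218 ⇒ Q<K, forward
Step 1:
                  J         M
  I           3.043     2.043
  C          -2.955     2.955
  E          0.0881     4.998
  solve Keq expr → x = 1.477; check Q = 3218
Then change container volume by factor 2 (V_new/V_old).
Step 2:
                  J         M
  I         0.04405     2.499
  C               0         0
  E         0.04405     2.499
  solve Keq expr → x = 0; check Q = 3218

Direction: no net shift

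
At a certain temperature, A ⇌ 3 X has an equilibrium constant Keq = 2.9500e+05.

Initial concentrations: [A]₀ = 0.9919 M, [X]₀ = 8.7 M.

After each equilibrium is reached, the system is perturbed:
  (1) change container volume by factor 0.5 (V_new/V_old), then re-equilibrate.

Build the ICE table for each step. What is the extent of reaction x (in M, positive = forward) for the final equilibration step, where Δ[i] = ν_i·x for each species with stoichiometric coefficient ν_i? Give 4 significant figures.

Q₀ = 663.9 vs Keq = 2.9500e+05 ⇒ Q<K, forward
Step 1:
                   A          X
  Initial     0.9919        8.7
  Change     -0.9865       2.96
  Equil     0.005373      11.66
  solve Keq expr → x = 0.9865; check Q = 2.9500e+05
Then change container volume by factor 0.5 (V_new/V_old).
Step 2:
                   A          X
  Initial    0.01075      23.32
  Change     0.03171   -0.09514
  Equil      0.04246      23.22
  solve Keq expr → x = -0.03171; check Q = 2.9500e+05

x = -0.03171 M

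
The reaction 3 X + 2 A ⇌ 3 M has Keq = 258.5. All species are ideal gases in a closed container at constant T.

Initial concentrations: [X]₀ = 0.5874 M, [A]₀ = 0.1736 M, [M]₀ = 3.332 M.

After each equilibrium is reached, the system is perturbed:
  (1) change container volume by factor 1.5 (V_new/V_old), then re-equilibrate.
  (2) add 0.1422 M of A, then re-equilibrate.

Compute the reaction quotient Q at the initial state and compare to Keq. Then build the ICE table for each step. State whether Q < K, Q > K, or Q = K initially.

Q₀ = 6056 vs Keq = 258.5 ⇒ Q>K, reverse
Step 1:
                   X          A          M
  I           0.5874     0.1736      3.332
  C           0.3127     0.2085    -0.3127
  E           0.9001     0.3821      3.019
  solve Keq expr → x = -0.1042; check Q = 258.5
Then change container volume by factor 1.5 (V_new/V_old).
Step 2:
                   X          A          M
  I           0.6001     0.2547      2.013
  C          0.07358    0.04905   -0.07358
  E           0.6737     0.3038      1.939
  solve Keq expr → x = -0.02453; check Q = 258.5
Then add 0.1422 M of A.
Step 3:
                   X          A          M
  I           0.6737      0.446      1.939
  C         -0.08128   -0.05418    0.08128
  E           0.5924     0.3918      2.021
  solve Keq expr → x = 0.02709; check Q = 258.5

Q₀ = 6056; Q > K (proceeds reverse)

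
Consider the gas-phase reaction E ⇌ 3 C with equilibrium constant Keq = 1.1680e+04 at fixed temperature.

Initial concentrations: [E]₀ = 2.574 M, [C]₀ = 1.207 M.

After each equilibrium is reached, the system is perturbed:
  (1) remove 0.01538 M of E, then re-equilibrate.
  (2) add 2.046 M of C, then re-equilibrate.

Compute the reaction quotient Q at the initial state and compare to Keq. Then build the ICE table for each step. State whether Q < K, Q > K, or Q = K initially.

Q₀ = 0.6831 vs Keq = 1.1680e+04 ⇒ Q<K, forward
Step 1:
                  E         C
  init        2.574     1.207
  Δ          -2.517      7.55
  eq        0.05749     8.757
  solve Keq expr → x = 2.517; check Q = 1.1680e+04
Then remove 0.01538 M of E.
Step 2:
                  E         C
  init      0.04211     8.757
  Δ         0.01453  -0.04358
  eq        0.05663     8.713
  solve Keq expr → x = -0.01453; check Q = 1.1680e+04
Then add 2.046 M of C.
Step 3:
                  E         C
  init      0.05663     10.76
  Δ         0.04595   -0.1379
  eq         0.1026     10.62
  solve Keq expr → x = -0.04595; check Q = 1.1680e+04

Q₀ = 0.6831; Q < K (proceeds forward)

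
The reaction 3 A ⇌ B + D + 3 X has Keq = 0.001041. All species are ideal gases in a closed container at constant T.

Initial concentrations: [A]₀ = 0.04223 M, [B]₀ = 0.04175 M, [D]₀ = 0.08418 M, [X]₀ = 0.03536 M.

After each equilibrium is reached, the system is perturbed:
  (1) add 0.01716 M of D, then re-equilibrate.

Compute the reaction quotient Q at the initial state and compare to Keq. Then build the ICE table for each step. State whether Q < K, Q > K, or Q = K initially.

Q₀ = 0.002063; Q > K (proceeds reverse)

Q₀ = 0.002063 vs Keq = 0.001041 ⇒ Q>K, reverse
Step 1:
                   A          B          D          X
  I          0.04223    0.04175    0.08418    0.03536
  C         0.004023  -0.001341  -0.001341  -0.004023
  E          0.04625    0.04041    0.08284    0.03134
  solve Keq expr → x = -0.001341; check Q = 0.001041
Then add 0.01716 M of D.
Step 2:
                   A          B          D          X
  I          0.04625    0.04041        0.1    0.03134
  C         0.001087 -3.6238e-04 -3.6238e-04  -0.001087
  E          0.04734    0.04005    0.09964    0.03025
  solve Keq expr → x = -3.6238e-04; check Q = 0.001041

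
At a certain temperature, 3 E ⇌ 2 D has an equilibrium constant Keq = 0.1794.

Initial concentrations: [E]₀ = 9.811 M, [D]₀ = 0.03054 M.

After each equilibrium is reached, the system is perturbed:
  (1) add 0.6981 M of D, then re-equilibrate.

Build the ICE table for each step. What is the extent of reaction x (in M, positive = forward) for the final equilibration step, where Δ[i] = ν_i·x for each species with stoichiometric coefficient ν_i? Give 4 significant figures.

x = -0.1161 M

Q₀ = 9.8764e-07 vs Keq = 0.1794 ⇒ Q<K, forward
Step 1:
                   E          D
  Initial      9.811    0.03054
  Change      -5.547      3.698
  Equil        4.264      3.729
  solve Keq expr → x = 1.849; check Q = 0.1794
Then add 0.6981 M of D.
Step 2:
                   E          D
  Initial      4.264      4.427
  Change      0.3482    -0.2321
  Equil        4.612      4.195
  solve Keq expr → x = -0.1161; check Q = 0.1794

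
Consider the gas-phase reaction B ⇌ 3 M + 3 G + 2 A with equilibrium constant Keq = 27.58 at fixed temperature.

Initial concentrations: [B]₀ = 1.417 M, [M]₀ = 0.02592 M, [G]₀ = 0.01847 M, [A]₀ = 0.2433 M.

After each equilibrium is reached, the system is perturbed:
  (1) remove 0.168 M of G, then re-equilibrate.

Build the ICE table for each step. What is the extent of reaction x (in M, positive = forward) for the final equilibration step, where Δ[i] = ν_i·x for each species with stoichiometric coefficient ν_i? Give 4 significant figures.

x = 0.02112 M

Q₀ = 4.5837e-12 vs Keq = 27.58 ⇒ Q<K, forward
Step 1:
                   B          M          G          A
  init         1.417    0.02592    0.01847     0.2433
  Δ          -0.5172      1.552      1.552      1.034
  eq          0.8998      1.578       1.57      1.278
  solve Keq expr → x = 0.5172; check Q = 27.58
Then remove 0.168 M of G.
Step 2:
                   B          M          G          A
  init        0.8998      1.578      1.402      1.278
  Δ         -0.02112    0.06336    0.06336    0.04224
  eq          0.8787      1.641      1.466       1.32
  solve Keq expr → x = 0.02112; check Q = 27.58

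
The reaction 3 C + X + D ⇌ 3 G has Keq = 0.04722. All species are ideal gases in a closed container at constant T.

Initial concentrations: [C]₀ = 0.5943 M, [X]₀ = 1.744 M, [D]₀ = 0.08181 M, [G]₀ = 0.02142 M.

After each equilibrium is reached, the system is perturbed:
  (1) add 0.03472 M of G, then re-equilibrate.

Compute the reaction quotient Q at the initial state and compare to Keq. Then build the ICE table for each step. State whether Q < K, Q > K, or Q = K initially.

Q₀ = 3.2816e-04; Q < K (proceeds forward)

Q₀ = 3.2816e-04 vs Keq = 0.04722 ⇒ Q<K, forward
Step 1:
                   C          X          D          G
  Initial     0.5943      1.744    0.08181    0.02142
  Change    -0.06756   -0.02252   -0.02252    0.06756
  Equil       0.5267      1.721    0.05929    0.08898
  solve Keq expr → x = 0.02252; check Q = 0.04722
Then add 0.03472 M of G.
Step 2:
                   C          X          D          G
  Initial     0.5267      1.721    0.05929     0.1237
  Change     0.02587   0.008622   0.008622   -0.02587
  Equil       0.5526       1.73    0.06791    0.09783
  solve Keq expr → x = -0.008622; check Q = 0.04722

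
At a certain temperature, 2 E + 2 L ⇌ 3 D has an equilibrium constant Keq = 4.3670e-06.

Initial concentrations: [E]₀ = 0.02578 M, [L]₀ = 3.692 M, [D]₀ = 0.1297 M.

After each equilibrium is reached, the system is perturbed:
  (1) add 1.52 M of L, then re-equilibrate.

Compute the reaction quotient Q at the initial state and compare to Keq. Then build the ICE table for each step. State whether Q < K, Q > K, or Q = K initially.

Q₀ = 0.2408; Q > K (proceeds reverse)

Q₀ = 0.2408 vs Keq = 4.3670e-06 ⇒ Q>K, reverse
Step 1:
                  E         L         D
  Initial   0.02578     3.692    0.1297
  Change    0.08054   0.08054   -0.1208
  Equil      0.1063     3.773   0.00889
  solve Keq expr → x = -0.04027; check Q = 4.3670e-06
Then add 1.52 M of L.
Step 2:
                  E         L         D
  Initial    0.1063     5.293   0.00889
  Change  -0.001432 -0.001432  0.002149
  Equil      0.1049     5.291   0.01104
  solve Keq expr → x = 7.1621e-04; check Q = 4.3670e-06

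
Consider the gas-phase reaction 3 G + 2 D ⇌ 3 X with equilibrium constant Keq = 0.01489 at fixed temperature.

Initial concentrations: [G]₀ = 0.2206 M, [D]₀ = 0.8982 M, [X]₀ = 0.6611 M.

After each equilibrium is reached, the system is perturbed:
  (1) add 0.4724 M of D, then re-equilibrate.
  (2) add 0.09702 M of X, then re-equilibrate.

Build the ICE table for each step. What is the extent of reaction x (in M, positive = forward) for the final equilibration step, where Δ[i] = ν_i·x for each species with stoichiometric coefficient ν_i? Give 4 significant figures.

Q₀ = 33.36 vs Keq = 0.01489 ⇒ Q>K, reverse
Step 1:
                  G         D         X
  Initial    0.2206    0.8982    0.6611
  Change     0.4685    0.3124   -0.4685
  Equil      0.6891     1.211    0.1926
  solve Keq expr → x = -0.1562; check Q = 0.01489
Then add 0.4724 M of D.
Step 2:
                  G         D         X
  Initial    0.6891     1.683    0.1926
  Change   -0.03358  -0.02239   0.03358
  Equil      0.6555     1.661    0.2262
  solve Keq expr → x = 0.01119; check Q = 0.01489
Then add 0.09702 M of X.
Step 3:
                  G         D         X
  Initial    0.6555     1.661    0.3232
  Change    0.06873   0.04582  -0.06873
  Equil      0.7243     1.706    0.2544
  solve Keq expr → x = -0.02291; check Q = 0.01489

x = -0.02291 M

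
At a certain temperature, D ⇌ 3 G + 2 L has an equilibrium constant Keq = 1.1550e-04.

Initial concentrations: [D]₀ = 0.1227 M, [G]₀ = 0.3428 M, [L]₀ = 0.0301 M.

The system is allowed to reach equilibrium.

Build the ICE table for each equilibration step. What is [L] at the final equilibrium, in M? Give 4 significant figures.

[L]_eq = 0.02041 M

Q₀ = 2.9745e-04 vs Keq = 1.1550e-04 ⇒ Q>K, reverse
Step 1:
                   D          G          L
  I           0.1227     0.3428     0.0301
  C         0.004846   -0.01454  -0.009692
  E           0.1275     0.3283    0.02041
  solve Keq expr → x = -0.004846; check Q = 1.1550e-04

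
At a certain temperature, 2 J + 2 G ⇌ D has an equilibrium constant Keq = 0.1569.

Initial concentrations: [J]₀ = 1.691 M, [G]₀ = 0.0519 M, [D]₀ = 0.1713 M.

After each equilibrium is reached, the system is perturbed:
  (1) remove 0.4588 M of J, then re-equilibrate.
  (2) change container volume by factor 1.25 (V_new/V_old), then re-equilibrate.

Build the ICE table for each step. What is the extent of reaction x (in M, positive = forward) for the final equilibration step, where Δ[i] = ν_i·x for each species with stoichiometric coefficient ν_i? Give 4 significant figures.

x = -0.01096 M

Q₀ = 22.24 vs Keq = 0.1569 ⇒ Q>K, reverse
Step 1:
                   J          G          D
  Initial      1.691     0.0519     0.1713
  Change      0.2416     0.2416    -0.1208
  Equil        1.933     0.2935    0.05049
  solve Keq expr → x = -0.1208; check Q = 0.1569
Then remove 0.4588 M of J.
Step 2:
                   J          G          D
  Initial      1.474     0.2935    0.05049
  Change     0.02788    0.02788   -0.01394
  Equil        1.502     0.3214    0.03655
  solve Keq expr → x = -0.01394; check Q = 0.1569
Then change container volume by factor 1.25 (V_new/V_old).
Step 3:
                   J          G          D
  Initial      1.201     0.2571    0.02924
  Change     0.02192    0.02192   -0.01096
  Equil        1.223      0.279    0.01828
  solve Keq expr → x = -0.01096; check Q = 0.1569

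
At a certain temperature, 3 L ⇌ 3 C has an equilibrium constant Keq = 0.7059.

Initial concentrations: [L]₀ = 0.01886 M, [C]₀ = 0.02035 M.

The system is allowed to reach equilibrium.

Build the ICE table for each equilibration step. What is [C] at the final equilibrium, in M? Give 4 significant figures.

[C]_eq = 0.01847 M

Q₀ = 1.256 vs Keq = 0.7059 ⇒ Q>K, reverse
Step 1:
                   L          C
  I          0.01886    0.02035
  C         0.001882  -0.001882
  E          0.02074    0.01847
  solve Keq expr → x = -6.2724e-04; check Q = 0.7059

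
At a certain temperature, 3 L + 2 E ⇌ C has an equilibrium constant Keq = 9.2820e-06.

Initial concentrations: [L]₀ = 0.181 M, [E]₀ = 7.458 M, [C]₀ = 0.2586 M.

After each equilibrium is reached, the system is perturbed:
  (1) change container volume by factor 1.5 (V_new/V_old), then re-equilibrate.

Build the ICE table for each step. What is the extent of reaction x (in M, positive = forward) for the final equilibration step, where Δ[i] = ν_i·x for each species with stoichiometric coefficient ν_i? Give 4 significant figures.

Q₀ = 0.7841 vs Keq = 9.2820e-06 ⇒ Q>K, reverse
Step 1:
                   L          E          C
  Initial      0.181      7.458     0.2586
  Change      0.7743     0.5162    -0.2581
  Equil       0.9553      7.974 5.1449e-04
  solve Keq expr → x = -0.2581; check Q = 9.2820e-06
Then change container volume by factor 1.5 (V_new/V_old).
Step 2:
                   L          E          C
  Initial     0.6368      5.316 3.4299e-04
  Change  8.2488e-04 5.4992e-04 -2.7496e-04
  Equil       0.6377      5.317 6.8029e-05
  solve Keq expr → x = -2.7496e-04; check Q = 9.2820e-06

x = -2.7496e-04 M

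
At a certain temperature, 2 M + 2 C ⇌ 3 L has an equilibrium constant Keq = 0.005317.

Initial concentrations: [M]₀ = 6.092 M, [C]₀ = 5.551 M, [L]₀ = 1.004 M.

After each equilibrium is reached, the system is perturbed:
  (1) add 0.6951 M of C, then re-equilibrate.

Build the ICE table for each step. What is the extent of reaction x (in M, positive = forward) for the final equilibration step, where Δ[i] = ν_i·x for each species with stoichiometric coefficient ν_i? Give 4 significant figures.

Q₀ = 8.8499e-04 vs Keq = 0.005317 ⇒ Q<K, forward
Step 1:
                  M         C         L
  Initial     6.092     5.551     1.004
  Change    -0.4291   -0.4291    0.6437
  Equil       5.663     5.122     1.648
  solve Keq expr → x = 0.2146; check Q = 0.005317
Then add 0.6951 M of C.
Step 2:
                  M         C         L
  Initial     5.663     5.817     1.648
  Change   -0.07615  -0.07615    0.1142
  Equil       5.587     5.741     1.762
  solve Keq expr → x = 0.03808; check Q = 0.005317

x = 0.03808 M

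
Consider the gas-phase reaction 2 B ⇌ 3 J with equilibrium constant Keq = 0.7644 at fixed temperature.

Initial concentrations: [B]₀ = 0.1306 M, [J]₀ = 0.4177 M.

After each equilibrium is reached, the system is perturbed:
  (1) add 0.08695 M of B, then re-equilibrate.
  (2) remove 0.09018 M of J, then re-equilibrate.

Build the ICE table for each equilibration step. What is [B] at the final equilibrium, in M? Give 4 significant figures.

Q₀ = 4.273 vs Keq = 0.7644 ⇒ Q>K, reverse
Step 1:
                   B          J
  init        0.1306     0.4177
  Δ          0.06975    -0.1046
  eq          0.2004     0.3131
  solve Keq expr → x = -0.03488; check Q = 0.7644
Then add 0.08695 M of B.
Step 2:
                   B          J
  init        0.2873     0.3131
  Δ          -0.0348     0.0522
  eq          0.2525     0.3653
  solve Keq expr → x = 0.0174; check Q = 0.7644
Then remove 0.09018 M of J.
Step 3:
                   B          J
  init        0.2525     0.2751
  Δ         -0.03623    0.05435
  eq          0.2163     0.3294
  solve Keq expr → x = 0.01812; check Q = 0.7644

[B]_eq = 0.2163 M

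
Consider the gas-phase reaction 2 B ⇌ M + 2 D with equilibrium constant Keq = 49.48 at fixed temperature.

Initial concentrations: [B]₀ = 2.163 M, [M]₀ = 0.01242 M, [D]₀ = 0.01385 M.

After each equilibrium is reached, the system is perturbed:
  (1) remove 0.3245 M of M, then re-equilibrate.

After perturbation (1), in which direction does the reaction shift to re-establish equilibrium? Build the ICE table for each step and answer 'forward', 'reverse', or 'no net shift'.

Direction: forward

Q₀ = 5.0922e-07 vs Keq = 49.48 ⇒ Q<K, forward
Step 1:
                    B           M           D
  init          2.163     0.01242     0.01385
  Δ            -1.897      0.9484       1.897
  eq           0.2662      0.9608       1.911
  solve Keq expr → x = 0.9484; check Q = 49.48
Then remove 0.3245 M of M.
Step 2:
                    B           M           D
  init         0.2662      0.6363       1.911
  Δ          -0.04132     0.02066     0.04132
  eq           0.2249       0.657       1.952
  solve Keq expr → x = 0.02066; check Q = 49.48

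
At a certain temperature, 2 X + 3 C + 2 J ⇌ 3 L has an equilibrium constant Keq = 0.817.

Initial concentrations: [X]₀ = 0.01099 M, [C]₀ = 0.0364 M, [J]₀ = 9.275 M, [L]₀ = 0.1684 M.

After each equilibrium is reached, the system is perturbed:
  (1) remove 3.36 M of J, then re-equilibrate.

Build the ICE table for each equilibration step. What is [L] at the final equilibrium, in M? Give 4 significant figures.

Q₀ = 9530 vs Keq = 0.817 ⇒ Q>K, reverse
Step 1:
                    X           C           J           L
  I           0.01099      0.0364       9.275      0.1684
  C           0.05663     0.08495     0.05663    -0.08495
  E           0.06762      0.1213       9.332     0.08345
  solve Keq expr → x = -0.02832; check Q = 0.817
Then remove 3.36 M of J.
Step 2:
                    X           C           J           L
  I           0.06762      0.1213       5.972     0.08345
  C          0.007334       0.011    0.007334      -0.011
  E           0.07495      0.1323       5.979     0.07245
  solve Keq expr → x = -0.003667; check Q = 0.817

[L]_eq = 0.07245 M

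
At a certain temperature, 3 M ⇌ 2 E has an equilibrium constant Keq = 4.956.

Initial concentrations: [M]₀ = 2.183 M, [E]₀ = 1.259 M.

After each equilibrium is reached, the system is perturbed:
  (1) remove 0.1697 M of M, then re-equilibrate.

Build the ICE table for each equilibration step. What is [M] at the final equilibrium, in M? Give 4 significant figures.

Q₀ = 0.1524 vs Keq = 4.956 ⇒ Q<K, forward
Step 1:
                    M           E
  init          2.183       1.259
  Δ            -1.228      0.8187
  eq            0.955       2.078
  solve Keq expr → x = 0.4093; check Q = 4.956
Then remove 0.1697 M of M.
Step 2:
                    M           E
  init         0.7853       2.078
  Δ            0.1407    -0.09382
  eq            0.926       1.984
  solve Keq expr → x = -0.04691; check Q = 4.956

[M]_eq = 0.926 M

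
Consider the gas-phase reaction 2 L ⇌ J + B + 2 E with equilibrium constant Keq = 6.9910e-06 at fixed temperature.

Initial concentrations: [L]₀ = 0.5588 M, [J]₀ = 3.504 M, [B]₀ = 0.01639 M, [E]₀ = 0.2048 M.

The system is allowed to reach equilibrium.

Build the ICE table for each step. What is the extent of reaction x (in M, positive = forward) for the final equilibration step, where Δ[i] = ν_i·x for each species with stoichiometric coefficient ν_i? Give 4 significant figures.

Q₀ = 0.007714 vs Keq = 6.9910e-06 ⇒ Q>K, reverse
Step 1:
                   L          J          B          E
  Initial     0.5588      3.504    0.01639     0.2048
  Change     0.03273   -0.01637   -0.01637   -0.03273
  Equil       0.5915      3.488 2.3690e-05     0.1721
  solve Keq expr → x = -0.01637; check Q = 6.9910e-06

x = -0.01637 M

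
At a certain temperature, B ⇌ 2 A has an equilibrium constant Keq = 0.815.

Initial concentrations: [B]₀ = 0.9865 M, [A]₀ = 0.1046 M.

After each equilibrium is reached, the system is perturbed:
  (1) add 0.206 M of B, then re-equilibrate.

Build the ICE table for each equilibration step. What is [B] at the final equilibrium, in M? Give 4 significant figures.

Q₀ = 0.01109 vs Keq = 0.815 ⇒ Q<K, forward
Step 1:
                    B           A
  I            0.9865      0.1046
  C            -0.317      0.6341
  E            0.6695      0.7387
  solve Keq expr → x = 0.317; check Q = 0.815
Then add 0.206 M of B.
Step 2:
                    B           A
  I            0.8755      0.7387
  C          -0.04261     0.08522
  E            0.8329      0.8239
  solve Keq expr → x = 0.04261; check Q = 0.815

[B]_eq = 0.8329 M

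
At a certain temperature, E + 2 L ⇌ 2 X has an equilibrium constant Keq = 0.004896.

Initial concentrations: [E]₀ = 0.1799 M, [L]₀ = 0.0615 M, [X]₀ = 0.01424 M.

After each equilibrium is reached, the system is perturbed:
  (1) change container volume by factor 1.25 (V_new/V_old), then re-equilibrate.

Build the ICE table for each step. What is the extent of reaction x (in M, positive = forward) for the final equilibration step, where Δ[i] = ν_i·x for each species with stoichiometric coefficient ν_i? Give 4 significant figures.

Q₀ = 0.298 vs Keq = 0.004896 ⇒ Q>K, reverse
Step 1:
                    E           L           X
  Initial      0.1799      0.0615     0.01424
  Change     0.006011     0.01202    -0.01202
  Equil        0.1859     0.07352    0.002218
  solve Keq expr → x = -0.006011; check Q = 0.004896
Then change container volume by factor 1.25 (V_new/V_old).
Step 2:
                    E           L           X
  Initial      0.1487     0.05882    0.001775
  Change   9.0972e-05  1.8194e-04 -1.8194e-04
  Equil        0.1488       0.059    0.001593
  solve Keq expr → x = -9.0972e-05; check Q = 0.004896

x = -9.0972e-05 M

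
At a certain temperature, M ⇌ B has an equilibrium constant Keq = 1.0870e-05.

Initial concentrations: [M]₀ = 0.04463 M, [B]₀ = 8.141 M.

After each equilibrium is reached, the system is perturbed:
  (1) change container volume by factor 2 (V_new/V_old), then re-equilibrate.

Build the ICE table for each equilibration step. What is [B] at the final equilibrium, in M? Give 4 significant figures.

[B]_eq = 4.4488e-05 M

Q₀ = 182.4 vs Keq = 1.0870e-05 ⇒ Q>K, reverse
Step 1:
                    M           B
  I           0.04463       8.141
  C             8.141      -8.141
  E             8.186  8.8977e-05
  solve Keq expr → x = -8.141; check Q = 1.0870e-05
Then change container volume by factor 2 (V_new/V_old).
Step 2:
                    M           B
  I             4.093  4.4488e-05
  C                 0           0
  E             4.093  4.4488e-05
  solve Keq expr → x = 0; check Q = 1.0870e-05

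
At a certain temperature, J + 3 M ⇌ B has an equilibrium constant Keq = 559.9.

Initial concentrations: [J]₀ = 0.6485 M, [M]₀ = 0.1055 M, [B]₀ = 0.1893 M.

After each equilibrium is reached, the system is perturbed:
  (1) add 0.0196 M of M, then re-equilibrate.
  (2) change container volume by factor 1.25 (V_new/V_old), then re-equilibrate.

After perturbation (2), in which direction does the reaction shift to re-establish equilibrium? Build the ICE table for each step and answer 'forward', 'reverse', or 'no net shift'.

Q₀ = 248.6 vs Keq = 559.9 ⇒ Q<K, forward
Step 1:
                  J         M         B
  I          0.6485    0.1055    0.1893
  C       -0.007861  -0.02358  0.007861
  E          0.6406   0.08192    0.1972
  solve Keq expr → x = 0.007861; check Q = 559.9
Then add 0.0196 M of M.
Step 2:
                  J         M         B
  I          0.6406    0.1015    0.1972
  C       -0.006163  -0.01849  0.006163
  E          0.6345   0.08303    0.2033
  solve Keq expr → x = 0.006163; check Q = 559.9
Then change container volume by factor 1.25 (V_new/V_old).
Step 3:
                  J         M         B
  I          0.5076   0.06642    0.1627
  C        0.005148   0.01544 -0.005148
  E          0.5127   0.08187    0.1575
  solve Keq expr → x = -0.005148; check Q = 559.9

Direction: reverse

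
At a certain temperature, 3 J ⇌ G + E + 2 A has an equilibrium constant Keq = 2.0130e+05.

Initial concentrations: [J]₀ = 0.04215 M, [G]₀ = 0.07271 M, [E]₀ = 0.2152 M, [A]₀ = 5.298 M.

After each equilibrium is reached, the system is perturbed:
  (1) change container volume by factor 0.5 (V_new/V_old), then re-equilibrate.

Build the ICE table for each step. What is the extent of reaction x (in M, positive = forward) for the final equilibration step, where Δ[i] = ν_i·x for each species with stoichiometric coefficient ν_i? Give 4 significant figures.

Q₀ = 5865 vs Keq = 2.0130e+05 ⇒ Q<K, forward
Step 1:
                   J          G          E          A
  Initial    0.04215    0.07271     0.2152      5.298
  Change    -0.02841   0.009471   0.009471    0.01894
  Equil      0.01374    0.08218     0.2247      5.317
  solve Keq expr → x = 0.009471; check Q = 2.0130e+05
Then change container volume by factor 0.5 (V_new/V_old).
Step 2:
                   J          G          E          A
  Initial    0.02748     0.1644     0.4493      10.63
  Change     0.00691  -0.002303  -0.002303  -0.004607
  Equil      0.03439     0.1621      0.447      10.63
  solve Keq expr → x = -0.002303; check Q = 2.0130e+05

x = -0.002303 M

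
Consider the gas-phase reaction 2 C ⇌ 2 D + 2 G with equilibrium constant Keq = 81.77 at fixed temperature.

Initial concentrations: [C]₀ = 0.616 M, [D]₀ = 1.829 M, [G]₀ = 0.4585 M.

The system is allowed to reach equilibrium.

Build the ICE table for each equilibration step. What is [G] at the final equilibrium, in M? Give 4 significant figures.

[G]_eq = 0.8618 M

Q₀ = 1.853 vs Keq = 81.77 ⇒ Q<K, forward
Step 1:
                    C           D           G
  Initial       0.616       1.829      0.4585
  Change      -0.4033      0.4033      0.4033
  Equil        0.2127       2.232      0.8618
  solve Keq expr → x = 0.2016; check Q = 81.77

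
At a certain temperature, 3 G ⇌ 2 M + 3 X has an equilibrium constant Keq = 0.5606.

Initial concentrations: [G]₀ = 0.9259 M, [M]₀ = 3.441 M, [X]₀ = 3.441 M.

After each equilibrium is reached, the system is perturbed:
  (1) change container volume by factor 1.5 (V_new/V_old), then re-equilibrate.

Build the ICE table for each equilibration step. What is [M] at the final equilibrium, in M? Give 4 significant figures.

[M]_eq = 1.512 M

Q₀ = 607.8 vs Keq = 0.5606 ⇒ Q>K, reverse
Step 1:
                    G           M           X
  init         0.9259       3.441       3.441
  Δ             1.985      -1.324      -1.985
  eq            2.911       2.117       1.456
  solve Keq expr → x = -0.6618; check Q = 0.5606
Then change container volume by factor 1.5 (V_new/V_old).
Step 2:
                    G           M           X
  init          1.941       1.412      0.9705
  Δ           -0.1503      0.1002      0.1503
  eq             1.79       1.512       1.121
  solve Keq expr → x = 0.0501; check Q = 0.5606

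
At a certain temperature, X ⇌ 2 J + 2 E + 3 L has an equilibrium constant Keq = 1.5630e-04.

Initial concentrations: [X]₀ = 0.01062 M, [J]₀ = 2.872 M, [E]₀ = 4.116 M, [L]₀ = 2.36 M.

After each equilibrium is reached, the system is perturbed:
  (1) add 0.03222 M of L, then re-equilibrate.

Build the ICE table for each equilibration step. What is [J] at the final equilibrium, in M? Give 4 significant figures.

[J]_eq = 1.292 M

Q₀ = 1.7295e+05 vs Keq = 1.5630e-04 ⇒ Q>K, reverse
Step 1:
                    X           J           E           L
  I           0.01062       2.872       4.116        2.36
  C            0.7793      -1.559      -1.559      -2.338
  E            0.7899       1.313       2.557      0.0222
  solve Keq expr → x = -0.7793; check Q = 1.5630e-04
Then add 0.03222 M of L.
Step 2:
                    X           J           E           L
  I            0.7899       1.313       2.557     0.05442
  C           0.01058    -0.02117    -0.02117    -0.03175
  E            0.8005       1.292       2.536     0.02267
  solve Keq expr → x = -0.01058; check Q = 1.5630e-04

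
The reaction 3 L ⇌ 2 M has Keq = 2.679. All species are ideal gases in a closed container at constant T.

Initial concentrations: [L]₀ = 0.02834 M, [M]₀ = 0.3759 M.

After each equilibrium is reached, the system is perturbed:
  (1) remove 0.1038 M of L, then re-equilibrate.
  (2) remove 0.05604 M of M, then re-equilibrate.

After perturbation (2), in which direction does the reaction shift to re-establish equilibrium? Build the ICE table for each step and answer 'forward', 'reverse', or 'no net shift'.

Q₀ = 6208 vs Keq = 2.679 ⇒ Q>K, reverse
Step 1:
                   L          M
  init       0.02834     0.3759
  Δ            0.234     -0.156
  eq          0.2623     0.2199
  solve Keq expr → x = -0.07799; check Q = 2.679
Then remove 0.1038 M of L.
Step 2:
                   L          M
  init        0.1585     0.2199
  Δ          0.06697   -0.04465
  eq          0.2255     0.1753
  solve Keq expr → x = -0.02232; check Q = 2.679
Then remove 0.05604 M of M.
Step 3:
                   L          M
  init        0.2255     0.1192
  Δ         -0.03129    0.02086
  eq          0.1942     0.1401
  solve Keq expr → x = 0.01043; check Q = 2.679

Direction: forward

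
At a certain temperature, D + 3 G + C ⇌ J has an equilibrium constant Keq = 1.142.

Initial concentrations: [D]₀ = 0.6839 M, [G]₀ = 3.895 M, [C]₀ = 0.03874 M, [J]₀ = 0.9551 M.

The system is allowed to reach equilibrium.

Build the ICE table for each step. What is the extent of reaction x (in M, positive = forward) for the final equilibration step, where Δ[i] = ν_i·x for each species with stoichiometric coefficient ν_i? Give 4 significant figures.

Q₀ = 0.6101 vs Keq = 1.142 ⇒ Q<K, forward
Step 1:
                  D         G         C         J
  I          0.6839     3.895   0.03874    0.9551
  C        -0.01634  -0.04902  -0.01634   0.01634
  E          0.6676     3.846    0.0224    0.9714
  solve Keq expr → x = 0.01634; check Q = 1.142

x = 0.01634 M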